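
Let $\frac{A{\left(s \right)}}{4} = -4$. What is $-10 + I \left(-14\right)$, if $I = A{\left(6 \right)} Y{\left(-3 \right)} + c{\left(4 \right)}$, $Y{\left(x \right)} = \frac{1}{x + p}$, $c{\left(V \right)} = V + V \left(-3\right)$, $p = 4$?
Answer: $326$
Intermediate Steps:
$A{\left(s \right)} = -16$ ($A{\left(s \right)} = 4 \left(-4\right) = -16$)
$c{\left(V \right)} = - 2 V$ ($c{\left(V \right)} = V - 3 V = - 2 V$)
$Y{\left(x \right)} = \frac{1}{4 + x}$ ($Y{\left(x \right)} = \frac{1}{x + 4} = \frac{1}{4 + x}$)
$I = -24$ ($I = - \frac{16}{4 - 3} - 8 = - \frac{16}{1} - 8 = \left(-16\right) 1 - 8 = -16 - 8 = -24$)
$-10 + I \left(-14\right) = -10 - -336 = -10 + 336 = 326$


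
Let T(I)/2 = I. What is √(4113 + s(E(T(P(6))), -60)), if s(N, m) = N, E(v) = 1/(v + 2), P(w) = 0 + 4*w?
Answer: √411302/10 ≈ 64.133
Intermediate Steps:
P(w) = 4*w
T(I) = 2*I
E(v) = 1/(2 + v)
√(4113 + s(E(T(P(6))), -60)) = √(4113 + 1/(2 + 2*(4*6))) = √(4113 + 1/(2 + 2*24)) = √(4113 + 1/(2 + 48)) = √(4113 + 1/50) = √(205651/50) = √411302/10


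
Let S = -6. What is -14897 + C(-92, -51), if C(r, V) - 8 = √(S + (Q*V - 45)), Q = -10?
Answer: -14889 + 3*√51 ≈ -14868.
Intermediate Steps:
C(r, V) = 8 + √(-51 - 10*V) (C(r, V) = 8 + √(-6 + (-10*V - 45)) = 8 + √(-6 + (-45 - 10*V)) = 8 + √(-51 - 10*V))
-14897 + C(-92, -51) = -14897 + (8 + √(-51 - 10*(-51))) = -14897 + (8 + √(-51 + 510)) = -14897 + (8 + √459) = -14897 + (8 + 3*√51) = -14889 + 3*√51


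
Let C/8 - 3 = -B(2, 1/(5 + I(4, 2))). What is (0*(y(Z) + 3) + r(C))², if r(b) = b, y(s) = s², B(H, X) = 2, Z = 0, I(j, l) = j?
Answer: 64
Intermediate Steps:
C = 8 (C = 24 + 8*(-1*2) = 24 + 8*(-2) = 24 - 16 = 8)
(0*(y(Z) + 3) + r(C))² = (0*(0² + 3) + 8)² = (0*(0 + 3) + 8)² = (0*3 + 8)² = (0 + 8)² = 8² = 64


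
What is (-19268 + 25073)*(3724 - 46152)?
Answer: -246294540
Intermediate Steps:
(-19268 + 25073)*(3724 - 46152) = 5805*(-42428) = -246294540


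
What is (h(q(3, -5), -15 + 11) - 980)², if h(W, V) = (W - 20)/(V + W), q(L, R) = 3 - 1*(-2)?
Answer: 990025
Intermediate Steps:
q(L, R) = 5 (q(L, R) = 3 + 2 = 5)
h(W, V) = (-20 + W)/(V + W)
(h(q(3, -5), -15 + 11) - 980)² = ((-20 + 5)/((-15 + 11) + 5) - 980)² = (-15/(-4 + 5) - 980)² = (-15/1 - 980)² = (1*(-15) - 980)² = (-15 - 980)² = (-995)² = 990025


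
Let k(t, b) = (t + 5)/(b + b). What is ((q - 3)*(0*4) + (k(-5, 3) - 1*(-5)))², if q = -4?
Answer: 25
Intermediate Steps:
k(t, b) = (5 + t)/(2*b) (k(t, b) = (5 + t)/((2*b)) = (5 + t)*(1/(2*b)) = (5 + t)/(2*b))
((q - 3)*(0*4) + (k(-5, 3) - 1*(-5)))² = ((-4 - 3)*(0*4) + ((½)*(5 - 5)/3 - 1*(-5)))² = (-7*0 + ((½)*(⅓)*0 + 5))² = (0 + (0 + 5))² = (0 + 5)² = 5² = 25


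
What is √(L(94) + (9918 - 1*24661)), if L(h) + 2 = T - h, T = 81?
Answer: I*√14758 ≈ 121.48*I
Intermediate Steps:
L(h) = 79 - h (L(h) = -2 + (81 - h) = 79 - h)
√(L(94) + (9918 - 1*24661)) = √((79 - 1*94) + (9918 - 1*24661)) = √((79 - 94) + (9918 - 24661)) = √(-15 - 14743) = √(-14758) = I*√14758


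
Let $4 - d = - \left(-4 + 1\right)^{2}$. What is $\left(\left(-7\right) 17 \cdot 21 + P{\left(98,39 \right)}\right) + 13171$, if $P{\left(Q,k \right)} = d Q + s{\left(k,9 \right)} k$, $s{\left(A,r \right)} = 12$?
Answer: $12414$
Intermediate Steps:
$d = 13$ ($d = 4 - - \left(-4 + 1\right)^{2} = 4 - - \left(-3\right)^{2} = 4 - \left(-1\right) 9 = 4 - -9 = 4 + 9 = 13$)
$P{\left(Q,k \right)} = 12 k + 13 Q$ ($P{\left(Q,k \right)} = 13 Q + 12 k = 12 k + 13 Q$)
$\left(\left(-7\right) 17 \cdot 21 + P{\left(98,39 \right)}\right) + 13171 = \left(\left(-7\right) 17 \cdot 21 + \left(12 \cdot 39 + 13 \cdot 98\right)\right) + 13171 = \left(\left(-119\right) 21 + \left(468 + 1274\right)\right) + 13171 = \left(-2499 + 1742\right) + 13171 = -757 + 13171 = 12414$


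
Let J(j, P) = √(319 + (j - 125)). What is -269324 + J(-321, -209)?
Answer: -269324 + I*√127 ≈ -2.6932e+5 + 11.269*I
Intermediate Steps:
J(j, P) = √(194 + j) (J(j, P) = √(319 + (-125 + j)) = √(194 + j))
-269324 + J(-321, -209) = -269324 + √(194 - 321) = -269324 + √(-127) = -269324 + I*√127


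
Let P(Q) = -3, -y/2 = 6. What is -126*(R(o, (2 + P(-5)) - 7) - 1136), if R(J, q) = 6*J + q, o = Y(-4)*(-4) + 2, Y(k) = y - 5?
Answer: 91224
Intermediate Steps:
y = -12 (y = -2*6 = -12)
Y(k) = -17 (Y(k) = -12 - 5 = -17)
o = 70 (o = -17*(-4) + 2 = 68 + 2 = 70)
R(J, q) = q + 6*J
-126*(R(o, (2 + P(-5)) - 7) - 1136) = -126*((((2 - 3) - 7) + 6*70) - 1136) = -126*(((-1 - 7) + 420) - 1136) = -126*((-8 + 420) - 1136) = -126*(412 - 1136) = -126*(-724) = 91224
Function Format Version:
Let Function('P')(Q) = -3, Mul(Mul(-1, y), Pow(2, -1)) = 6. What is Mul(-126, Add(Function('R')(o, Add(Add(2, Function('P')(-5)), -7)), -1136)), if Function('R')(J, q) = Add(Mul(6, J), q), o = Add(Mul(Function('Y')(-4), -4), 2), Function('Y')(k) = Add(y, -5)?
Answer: 91224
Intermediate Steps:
y = -12 (y = Mul(-2, 6) = -12)
Function('Y')(k) = -17 (Function('Y')(k) = Add(-12, -5) = -17)
o = 70 (o = Add(Mul(-17, -4), 2) = Add(68, 2) = 70)
Function('R')(J, q) = Add(q, Mul(6, J))
Mul(-126, Add(Function('R')(o, Add(Add(2, Function('P')(-5)), -7)), -1136)) = Mul(-126, Add(Add(Add(Add(2, -3), -7), Mul(6, 70)), -1136)) = Mul(-126, Add(Add(Add(-1, -7), 420), -1136)) = Mul(-126, Add(Add(-8, 420), -1136)) = Mul(-126, Add(412, -1136)) = Mul(-126, -724) = 91224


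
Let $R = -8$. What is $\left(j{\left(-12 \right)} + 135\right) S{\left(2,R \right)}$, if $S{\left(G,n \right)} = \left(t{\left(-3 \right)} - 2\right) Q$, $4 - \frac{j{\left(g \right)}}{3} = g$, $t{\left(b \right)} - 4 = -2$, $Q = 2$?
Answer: $0$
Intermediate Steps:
$t{\left(b \right)} = 2$ ($t{\left(b \right)} = 4 - 2 = 2$)
$j{\left(g \right)} = 12 - 3 g$
$S{\left(G,n \right)} = 0$ ($S{\left(G,n \right)} = \left(2 - 2\right) 2 = 0 \cdot 2 = 0$)
$\left(j{\left(-12 \right)} + 135\right) S{\left(2,R \right)} = \left(\left(12 - -36\right) + 135\right) 0 = \left(\left(12 + 36\right) + 135\right) 0 = \left(48 + 135\right) 0 = 183 \cdot 0 = 0$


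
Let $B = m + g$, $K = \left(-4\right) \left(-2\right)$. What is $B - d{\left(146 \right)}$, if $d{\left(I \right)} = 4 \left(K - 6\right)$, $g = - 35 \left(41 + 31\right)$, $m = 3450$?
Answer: $922$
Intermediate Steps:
$K = 8$
$g = -2520$ ($g = \left(-35\right) 72 = -2520$)
$d{\left(I \right)} = 8$ ($d{\left(I \right)} = 4 \left(8 - 6\right) = 4 \cdot 2 = 8$)
$B = 930$ ($B = 3450 - 2520 = 930$)
$B - d{\left(146 \right)} = 930 - 8 = 922$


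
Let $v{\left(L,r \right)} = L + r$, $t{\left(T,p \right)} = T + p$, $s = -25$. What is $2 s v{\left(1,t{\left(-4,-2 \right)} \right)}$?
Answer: $250$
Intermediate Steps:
$2 s v{\left(1,t{\left(-4,-2 \right)} \right)} = 2 \left(-25\right) \left(1 - 6\right) = - 50 \left(1 - 6\right) = \left(-50\right) \left(-5\right) = 250$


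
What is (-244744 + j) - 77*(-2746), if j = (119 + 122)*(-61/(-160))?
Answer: -5313619/160 ≈ -33210.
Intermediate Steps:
j = 14701/160 (j = 241*(-61*(-1/160)) = 241*(61/160) = 14701/160 ≈ 91.881)
(-244744 + j) - 77*(-2746) = (-244744 + 14701/160) - 77*(-2746) = -39144339/160 + 211442 = -5313619/160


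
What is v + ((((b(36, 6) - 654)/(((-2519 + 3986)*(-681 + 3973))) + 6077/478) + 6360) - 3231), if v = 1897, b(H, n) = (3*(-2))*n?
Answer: 484647792125/96184833 ≈ 5038.7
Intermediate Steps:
b(H, n) = -6*n
v + ((((b(36, 6) - 654)/(((-2519 + 3986)*(-681 + 3973))) + 6077/478) + 6360) - 3231) = 1897 + ((((-6*6 - 654)/(((-2519 + 3986)*(-681 + 3973))) + 6077/478) + 6360) - 3231) = 1897 + ((((-36 - 654)/((1467*3292)) + 6077*(1/478)) + 6360) - 3231) = 1897 + (((-690/4829364 + 6077/478) + 6360) - 3231) = 1897 + (((-690*1/4829364 + 6077/478) + 6360) - 3231) = 1897 + (((-115/804894 + 6077/478) + 6360) - 3231) = 1897 + ((1222821467/96184833 + 6360) - 3231) = 1897 + (612958359347/96184833 - 3231) = 1897 + 302185163924/96184833 = 484647792125/96184833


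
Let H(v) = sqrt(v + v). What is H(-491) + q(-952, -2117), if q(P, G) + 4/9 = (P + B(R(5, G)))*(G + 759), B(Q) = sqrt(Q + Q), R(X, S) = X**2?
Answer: 11635340/9 - 6790*sqrt(2) + I*sqrt(982) ≈ 1.2832e+6 + 31.337*I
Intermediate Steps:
H(v) = sqrt(2)*sqrt(v) (H(v) = sqrt(2*v) = sqrt(2)*sqrt(v))
B(Q) = sqrt(2)*sqrt(Q) (B(Q) = sqrt(2*Q) = sqrt(2)*sqrt(Q))
q(P, G) = -4/9 + (759 + G)*(P + 5*sqrt(2)) (q(P, G) = -4/9 + (P + sqrt(2)*sqrt(5**2))*(G + 759) = -4/9 + (P + sqrt(2)*sqrt(25))*(759 + G) = -4/9 + (P + sqrt(2)*5)*(759 + G) = -4/9 + (P + 5*sqrt(2))*(759 + G) = -4/9 + (759 + G)*(P + 5*sqrt(2)))
H(-491) + q(-952, -2117) = sqrt(2)*sqrt(-491) + (-4/9 + 759*(-952) + 3795*sqrt(2) - 2117*(-952) + 5*(-2117)*sqrt(2)) = sqrt(2)*(I*sqrt(491)) + (-4/9 - 722568 + 3795*sqrt(2) + 2015384 - 10585*sqrt(2)) = I*sqrt(982) + (11635340/9 - 6790*sqrt(2)) = 11635340/9 - 6790*sqrt(2) + I*sqrt(982)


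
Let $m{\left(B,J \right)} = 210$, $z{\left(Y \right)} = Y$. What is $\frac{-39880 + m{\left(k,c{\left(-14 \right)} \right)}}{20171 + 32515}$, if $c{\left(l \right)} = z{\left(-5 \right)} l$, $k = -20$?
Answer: $- \frac{19835}{26343} \approx -0.75295$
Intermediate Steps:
$c{\left(l \right)} = - 5 l$
$\frac{-39880 + m{\left(k,c{\left(-14 \right)} \right)}}{20171 + 32515} = \frac{-39880 + 210}{20171 + 32515} = - \frac{39670}{52686} = \left(-39670\right) \frac{1}{52686} = - \frac{19835}{26343}$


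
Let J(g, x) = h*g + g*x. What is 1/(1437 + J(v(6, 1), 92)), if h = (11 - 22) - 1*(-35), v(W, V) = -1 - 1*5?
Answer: 1/741 ≈ 0.0013495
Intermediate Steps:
v(W, V) = -6 (v(W, V) = -1 - 5 = -6)
h = 24 (h = -11 + 35 = 24)
J(g, x) = 24*g + g*x
1/(1437 + J(v(6, 1), 92)) = 1/(1437 - 6*(24 + 92)) = 1/(1437 - 6*116) = 1/(1437 - 696) = 1/741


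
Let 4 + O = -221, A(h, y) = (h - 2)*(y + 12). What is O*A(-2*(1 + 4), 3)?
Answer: 40500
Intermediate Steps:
A(h, y) = (-2 + h)*(12 + y)
O = -225 (O = -4 - 221 = -225)
O*A(-2*(1 + 4), 3) = -225*(-24 - 2*3 + 12*(-2*(1 + 4)) - 2*(1 + 4)*3) = -225*(-24 - 6 + 12*(-2*5) - 2*5*3) = -225*(-24 - 6 + 12*(-10) - 10*3) = -225*(-24 - 6 - 120 - 30) = -225*(-180) = 40500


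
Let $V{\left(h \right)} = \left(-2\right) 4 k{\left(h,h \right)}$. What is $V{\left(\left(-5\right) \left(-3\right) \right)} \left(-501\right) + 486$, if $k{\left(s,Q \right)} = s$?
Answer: $60606$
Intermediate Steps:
$V{\left(h \right)} = - 8 h$ ($V{\left(h \right)} = \left(-2\right) 4 h = - 8 h$)
$V{\left(\left(-5\right) \left(-3\right) \right)} \left(-501\right) + 486 = - 8 \left(\left(-5\right) \left(-3\right)\right) \left(-501\right) + 486 = \left(-8\right) 15 \left(-501\right) + 486 = \left(-120\right) \left(-501\right) + 486 = 60120 + 486 = 60606$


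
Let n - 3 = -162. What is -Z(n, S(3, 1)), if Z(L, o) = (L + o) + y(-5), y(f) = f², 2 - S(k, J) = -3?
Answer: 129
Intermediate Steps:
S(k, J) = 5 (S(k, J) = 2 - 1*(-3) = 2 + 3 = 5)
n = -159 (n = 3 - 162 = -159)
Z(L, o) = 25 + L + o (Z(L, o) = (L + o) + (-5)² = (L + o) + 25 = 25 + L + o)
-Z(n, S(3, 1)) = -(25 - 159 + 5) = -1*(-129) = 129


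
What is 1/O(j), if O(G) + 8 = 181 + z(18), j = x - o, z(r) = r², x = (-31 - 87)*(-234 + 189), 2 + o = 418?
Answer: 1/497 ≈ 0.0020121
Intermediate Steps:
o = 416 (o = -2 + 418 = 416)
x = 5310 (x = -118*(-45) = 5310)
j = 4894 (j = 5310 - 1*416 = 5310 - 416 = 4894)
O(G) = 497 (O(G) = -8 + (181 + 18²) = -8 + (181 + 324) = -8 + 505 = 497)
1/O(j) = 1/497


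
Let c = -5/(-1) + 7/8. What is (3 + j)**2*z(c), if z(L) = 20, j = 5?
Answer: 1280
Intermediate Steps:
c = 47/8 (c = -5*(-1) + 7*(1/8) = 5 + 7/8 = 47/8 ≈ 5.8750)
(3 + j)**2*z(c) = (3 + 5)**2*20 = 8**2*20 = 64*20 = 1280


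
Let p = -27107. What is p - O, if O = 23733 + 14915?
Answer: -65755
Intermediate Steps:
O = 38648
p - O = -27107 - 1*38648 = -27107 - 38648 = -65755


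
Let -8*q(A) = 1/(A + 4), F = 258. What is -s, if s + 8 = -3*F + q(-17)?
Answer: 81327/104 ≈ 781.99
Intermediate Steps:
q(A) = -1/(8*(4 + A)) (q(A) = -1/(8*(A + 4)) = -1/(8*(4 + A)))
s = -81327/104 (s = -8 + (-3*258 - 1/(32 + 8*(-17))) = -8 + (-774 - 1/(32 - 136)) = -8 + (-774 - 1/(-104)) = -8 + (-774 - 1*(-1/104)) = -8 + (-774 + 1/104) = -8 - 80495/104 = -81327/104 ≈ -781.99)
-s = -1*(-81327/104) = 81327/104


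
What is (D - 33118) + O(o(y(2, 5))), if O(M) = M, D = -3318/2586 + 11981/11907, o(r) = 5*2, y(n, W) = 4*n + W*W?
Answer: -169908928796/5131917 ≈ -33108.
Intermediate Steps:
y(n, W) = W² + 4*n (y(n, W) = 4*n + W² = W² + 4*n)
o(r) = 10
D = -1420760/5131917 (D = -3318*1/2586 + 11981*(1/11907) = -553/431 + 11981/11907 = -1420760/5131917 ≈ -0.27685)
(D - 33118) + O(o(y(2, 5))) = (-1420760/5131917 - 33118) + 10 = -169960247966/5131917 + 10 = -169908928796/5131917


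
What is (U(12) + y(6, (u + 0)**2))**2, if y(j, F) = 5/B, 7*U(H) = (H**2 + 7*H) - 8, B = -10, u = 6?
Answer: 187489/196 ≈ 956.58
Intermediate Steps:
U(H) = -8/7 + H + H**2/7 (U(H) = ((H**2 + 7*H) - 8)/7 = (-8 + H**2 + 7*H)/7 = -8/7 + H + H**2/7)
y(j, F) = -1/2 (y(j, F) = 5/(-10) = 5*(-1/10) = -1/2)
(U(12) + y(6, (u + 0)**2))**2 = ((-8/7 + 12 + (1/7)*12**2) - 1/2)**2 = ((-8/7 + 12 + (1/7)*144) - 1/2)**2 = ((-8/7 + 12 + 144/7) - 1/2)**2 = (220/7 - 1/2)**2 = (433/14)**2 = 187489/196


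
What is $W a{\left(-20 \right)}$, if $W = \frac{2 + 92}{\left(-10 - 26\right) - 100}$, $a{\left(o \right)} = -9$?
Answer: $\frac{423}{68} \approx 6.2206$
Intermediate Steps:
$W = - \frac{47}{68}$ ($W = \frac{94}{\left(-10 - 26\right) - 100} = \frac{94}{-36 - 100} = \frac{94}{-136} = 94 \left(- \frac{1}{136}\right) = - \frac{47}{68} \approx -0.69118$)
$W a{\left(-20 \right)} = \left(- \frac{47}{68}\right) \left(-9\right) = \frac{423}{68}$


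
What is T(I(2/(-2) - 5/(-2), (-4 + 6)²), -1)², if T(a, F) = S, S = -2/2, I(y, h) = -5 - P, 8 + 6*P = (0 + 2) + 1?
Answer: 1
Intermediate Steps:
P = -⅚ (P = -4/3 + ((0 + 2) + 1)/6 = -4/3 + (2 + 1)/6 = -4/3 + (⅙)*3 = -4/3 + ½ = -⅚ ≈ -0.83333)
I(y, h) = -25/6 (I(y, h) = -5 - 1*(-⅚) = -5 + ⅚ = -25/6)
S = -1 (S = -2*½ = -1)
T(a, F) = -1
T(I(2/(-2) - 5/(-2), (-4 + 6)²), -1)² = (-1)² = 1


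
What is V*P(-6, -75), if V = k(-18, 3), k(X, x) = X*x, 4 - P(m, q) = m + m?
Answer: -864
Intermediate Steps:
P(m, q) = 4 - 2*m (P(m, q) = 4 - (m + m) = 4 - 2*m)
V = -54 (V = -18*3 = -54)
V*P(-6, -75) = -54*(4 - 2*(-6)) = -54*(4 + 12) = -54*16 = -864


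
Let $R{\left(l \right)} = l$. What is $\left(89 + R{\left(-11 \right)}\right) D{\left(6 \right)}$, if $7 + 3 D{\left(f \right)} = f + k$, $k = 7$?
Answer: $156$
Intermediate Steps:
$D{\left(f \right)} = \frac{f}{3}$ ($D{\left(f \right)} = - \frac{7}{3} + \frac{f + 7}{3} = - \frac{7}{3} + \frac{7 + f}{3} = - \frac{7}{3} + \left(\frac{7}{3} + \frac{f}{3}\right) = \frac{f}{3}$)
$\left(89 + R{\left(-11 \right)}\right) D{\left(6 \right)} = \left(89 - 11\right) \frac{1}{3} \cdot 6 = 78 \cdot 2 = 156$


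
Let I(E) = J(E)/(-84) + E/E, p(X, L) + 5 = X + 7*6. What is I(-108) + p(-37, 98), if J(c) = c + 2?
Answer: 95/42 ≈ 2.2619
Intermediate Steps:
J(c) = 2 + c
p(X, L) = 37 + X (p(X, L) = -5 + (X + 7*6) = -5 + (X + 42) = -5 + (42 + X) = 37 + X)
I(E) = 41/42 - E/84 (I(E) = (2 + E)/(-84) + E/E = (2 + E)*(-1/84) + 1 = (-1/42 - E/84) + 1 = 41/42 - E/84)
I(-108) + p(-37, 98) = (41/42 - 1/84*(-108)) + (37 - 37) = (41/42 + 9/7) + 0 = 95/42 + 0 = 95/42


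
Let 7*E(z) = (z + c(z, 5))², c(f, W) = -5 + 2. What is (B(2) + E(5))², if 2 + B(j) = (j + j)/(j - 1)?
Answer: 324/49 ≈ 6.6122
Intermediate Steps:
c(f, W) = -3
B(j) = -2 + 2*j/(-1 + j) (B(j) = -2 + (j + j)/(j - 1) = -2 + (2*j)/(-1 + j) = -2 + 2*j/(-1 + j))
E(z) = (-3 + z)²/7 (E(z) = (z - 3)²/7 = (-3 + z)²/7)
(B(2) + E(5))² = (2/(-1 + 2) + (-3 + 5)²/7)² = (2/1 + (⅐)*2²)² = (2*1 + (⅐)*4)² = (2 + 4/7)² = (18/7)² = 324/49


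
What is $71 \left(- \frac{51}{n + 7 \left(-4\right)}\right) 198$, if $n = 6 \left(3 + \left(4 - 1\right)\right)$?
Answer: $- \frac{358479}{4} \approx -89620.0$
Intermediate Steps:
$n = 36$ ($n = 6 \left(3 + 3\right) = 6 \cdot 6 = 36$)
$71 \left(- \frac{51}{n + 7 \left(-4\right)}\right) 198 = 71 \left(- \frac{51}{36 + 7 \left(-4\right)}\right) 198 = 71 \left(- \frac{51}{36 - 28}\right) 198 = 71 \left(- \frac{51}{8}\right) 198 = \left(- \frac{3621}{8}\right) 198 = - \frac{358479}{4}$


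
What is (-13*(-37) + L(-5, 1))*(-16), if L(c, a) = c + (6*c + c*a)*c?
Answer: -10416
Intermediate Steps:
L(c, a) = c + c*(6*c + a*c) (L(c, a) = c + (6*c + a*c)*c = c + c*(6*c + a*c))
(-13*(-37) + L(-5, 1))*(-16) = (-13*(-37) - 5*(1 + 6*(-5) + 1*(-5)))*(-16) = (481 - 5*(1 - 30 - 5))*(-16) = (481 - 5*(-34))*(-16) = (481 + 170)*(-16) = 651*(-16) = -10416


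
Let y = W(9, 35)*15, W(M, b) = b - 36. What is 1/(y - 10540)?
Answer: -1/10555 ≈ -9.4742e-5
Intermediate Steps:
W(M, b) = -36 + b
y = -15 (y = (-36 + 35)*15 = -1*15 = -15)
1/(y - 10540) = 1/(-15 - 10540) = 1/(-10555) = -1/10555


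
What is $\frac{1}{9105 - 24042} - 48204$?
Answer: $- \frac{720023149}{14937} \approx -48204.0$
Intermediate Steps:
$\frac{1}{9105 - 24042} - 48204 = \frac{1}{-14937} - 48204 = - \frac{1}{14937} - 48204 = - \frac{720023149}{14937}$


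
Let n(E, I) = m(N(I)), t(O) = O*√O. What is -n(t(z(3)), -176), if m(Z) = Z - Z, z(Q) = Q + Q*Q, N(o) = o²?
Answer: 0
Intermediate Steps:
z(Q) = Q + Q²
t(O) = O^(3/2)
m(Z) = 0
n(E, I) = 0
-n(t(z(3)), -176) = -1*0 = 0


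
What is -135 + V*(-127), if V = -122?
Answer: 15359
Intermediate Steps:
-135 + V*(-127) = -135 - 122*(-127) = -135 + 15494 = 15359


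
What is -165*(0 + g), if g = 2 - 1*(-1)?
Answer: -495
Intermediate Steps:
g = 3 (g = 2 + 1 = 3)
-165*(0 + g) = -165*(0 + 3) = -165*3 = -33*15 = -495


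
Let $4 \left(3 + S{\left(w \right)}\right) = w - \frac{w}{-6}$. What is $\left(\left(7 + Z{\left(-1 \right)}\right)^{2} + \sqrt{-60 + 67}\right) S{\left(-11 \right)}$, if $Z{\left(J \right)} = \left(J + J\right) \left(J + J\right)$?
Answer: $- \frac{18029}{24} - \frac{149 \sqrt{7}}{24} \approx -767.63$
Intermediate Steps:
$Z{\left(J \right)} = 4 J^{2}$ ($Z{\left(J \right)} = 2 J 2 J = 4 J^{2}$)
$S{\left(w \right)} = -3 + \frac{7 w}{24}$ ($S{\left(w \right)} = -3 + \frac{w - \frac{w}{-6}}{4} = -3 + \frac{w - w \left(- \frac{1}{6}\right)}{4} = -3 + \frac{w - - \frac{w}{6}}{4} = -3 + \frac{w + \frac{w}{6}}{4} = -3 + \frac{\frac{7}{6} w}{4} = -3 + \frac{7 w}{24}$)
$\left(\left(7 + Z{\left(-1 \right)}\right)^{2} + \sqrt{-60 + 67}\right) S{\left(-11 \right)} = \left(\left(7 + 4 \left(-1\right)^{2}\right)^{2} + \sqrt{-60 + 67}\right) \left(-3 + \frac{7}{24} \left(-11\right)\right) = \left(\left(7 + 4 \cdot 1\right)^{2} + \sqrt{7}\right) \left(-3 - \frac{77}{24}\right) = \left(\left(7 + 4\right)^{2} + \sqrt{7}\right) \left(- \frac{149}{24}\right) = \left(11^{2} + \sqrt{7}\right) \left(- \frac{149}{24}\right) = \left(121 + \sqrt{7}\right) \left(- \frac{149}{24}\right) = - \frac{18029}{24} - \frac{149 \sqrt{7}}{24}$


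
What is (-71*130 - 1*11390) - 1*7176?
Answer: -27796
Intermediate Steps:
(-71*130 - 1*11390) - 1*7176 = (-9230 - 11390) - 7176 = -20620 - 7176 = -27796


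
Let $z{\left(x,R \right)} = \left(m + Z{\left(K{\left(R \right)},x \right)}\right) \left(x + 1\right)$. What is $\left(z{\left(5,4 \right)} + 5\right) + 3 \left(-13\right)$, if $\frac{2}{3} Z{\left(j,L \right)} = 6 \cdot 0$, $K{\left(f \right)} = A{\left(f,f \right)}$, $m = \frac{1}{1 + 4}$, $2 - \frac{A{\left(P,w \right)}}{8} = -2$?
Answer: $- \frac{164}{5} \approx -32.8$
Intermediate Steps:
$A{\left(P,w \right)} = 32$ ($A{\left(P,w \right)} = 16 - -16 = 16 + 16 = 32$)
$m = \frac{1}{5} \approx 0.2$
$K{\left(f \right)} = 32$
$Z{\left(j,L \right)} = 0$ ($Z{\left(j,L \right)} = \frac{3 \cdot 6 \cdot 0}{2} = \frac{3}{2} \cdot 0 = 0$)
$z{\left(x,R \right)} = \frac{1}{5} + \frac{x}{5}$ ($z{\left(x,R \right)} = \left(\frac{1}{5} + 0\right) \left(x + 1\right) = \frac{1 + x}{5} = \frac{1}{5} + \frac{x}{5}$)
$\left(z{\left(5,4 \right)} + 5\right) + 3 \left(-13\right) = \left(\left(\frac{1}{5} + \frac{1}{5} \cdot 5\right) + 5\right) + 3 \left(-13\right) = \left(\left(\frac{1}{5} + 1\right) + 5\right) - 39 = \left(\frac{6}{5} + 5\right) - 39 = \frac{31}{5} - 39 = - \frac{164}{5}$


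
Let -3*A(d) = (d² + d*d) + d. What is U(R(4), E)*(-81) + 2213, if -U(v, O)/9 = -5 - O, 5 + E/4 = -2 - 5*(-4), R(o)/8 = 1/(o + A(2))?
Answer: -39340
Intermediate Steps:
A(d) = -2*d²/3 - d/3 (A(d) = -((d² + d*d) + d)/3 = -((d² + d²) + d)/3 = -(2*d² + d)/3 = -(d + 2*d²)/3 = -2*d²/3 - d/3)
R(o) = 8/(-10/3 + o) (R(o) = 8/(o - ⅓*2*(1 + 2*2)) = 8/(o - ⅓*2*(1 + 4)) = 8/(o - ⅓*2*5) = 8/(o - 10/3) = 8/(-10/3 + o))
E = 52 (E = -20 + 4*(-2 - 5*(-4)) = -20 + 4*(-2 + 20) = -20 + 4*18 = -20 + 72 = 52)
U(v, O) = 45 + 9*O (U(v, O) = -9*(-5 - O) = 45 + 9*O)
U(R(4), E)*(-81) + 2213 = (45 + 9*52)*(-81) + 2213 = (45 + 468)*(-81) + 2213 = 513*(-81) + 2213 = -41553 + 2213 = -39340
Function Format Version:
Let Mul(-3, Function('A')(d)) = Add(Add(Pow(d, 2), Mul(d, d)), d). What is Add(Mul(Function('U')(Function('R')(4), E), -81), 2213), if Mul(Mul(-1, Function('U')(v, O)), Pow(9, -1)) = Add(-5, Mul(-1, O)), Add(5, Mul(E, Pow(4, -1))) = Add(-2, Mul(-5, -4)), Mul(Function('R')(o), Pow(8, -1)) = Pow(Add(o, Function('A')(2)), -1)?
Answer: -39340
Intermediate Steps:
Function('A')(d) = Add(Mul(Rational(-2, 3), Pow(d, 2)), Mul(Rational(-1, 3), d)) (Function('A')(d) = Mul(Rational(-1, 3), Add(Add(Pow(d, 2), Mul(d, d)), d)) = Mul(Rational(-1, 3), Add(Add(Pow(d, 2), Pow(d, 2)), d)) = Mul(Rational(-1, 3), Add(Mul(2, Pow(d, 2)), d)) = Mul(Rational(-1, 3), Add(d, Mul(2, Pow(d, 2)))) = Add(Mul(Rational(-2, 3), Pow(d, 2)), Mul(Rational(-1, 3), d)))
Function('R')(o) = Mul(8, Pow(Add(Rational(-10, 3), o), -1)) (Function('R')(o) = Mul(8, Pow(Add(o, Mul(Rational(-1, 3), 2, Add(1, Mul(2, 2)))), -1)) = Mul(8, Pow(Add(o, Mul(Rational(-1, 3), 2, Add(1, 4))), -1)) = Mul(8, Pow(Add(o, Mul(Rational(-1, 3), 2, 5)), -1)) = Mul(8, Pow(Add(o, Rational(-10, 3)), -1)) = Mul(8, Pow(Add(Rational(-10, 3), o), -1)))
E = 52 (E = Add(-20, Mul(4, Add(-2, Mul(-5, -4)))) = Add(-20, Mul(4, Add(-2, 20))) = Add(-20, Mul(4, 18)) = Add(-20, 72) = 52)
Function('U')(v, O) = Add(45, Mul(9, O)) (Function('U')(v, O) = Mul(-9, Add(-5, Mul(-1, O))) = Add(45, Mul(9, O)))
Add(Mul(Function('U')(Function('R')(4), E), -81), 2213) = Add(Mul(Add(45, Mul(9, 52)), -81), 2213) = Add(Mul(Add(45, 468), -81), 2213) = Add(Mul(513, -81), 2213) = Add(-41553, 2213) = -39340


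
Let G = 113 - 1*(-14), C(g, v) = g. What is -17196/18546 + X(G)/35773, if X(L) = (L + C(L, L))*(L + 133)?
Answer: 101604222/110574343 ≈ 0.91888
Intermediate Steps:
G = 127 (G = 113 + 14 = 127)
X(L) = 2*L*(133 + L) (X(L) = (L + L)*(L + 133) = (2*L)*(133 + L) = 2*L*(133 + L))
-17196/18546 + X(G)/35773 = -17196/18546 + (2*127*(133 + 127))/35773 = -17196*1/18546 + (2*127*260)*(1/35773) = -2866/3091 + 66040*(1/35773) = -2866/3091 + 66040/35773 = 101604222/110574343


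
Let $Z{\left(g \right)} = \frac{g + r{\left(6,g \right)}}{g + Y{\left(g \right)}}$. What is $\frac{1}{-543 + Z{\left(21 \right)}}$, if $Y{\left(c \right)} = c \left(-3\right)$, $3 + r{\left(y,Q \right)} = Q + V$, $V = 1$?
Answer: $- \frac{21}{11423} \approx -0.0018384$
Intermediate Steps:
$r{\left(y,Q \right)} = -2 + Q$ ($r{\left(y,Q \right)} = -3 + \left(Q + 1\right) = -3 + \left(1 + Q\right) = -2 + Q$)
$Y{\left(c \right)} = - 3 c$
$Z{\left(g \right)} = - \frac{-2 + 2 g}{2 g}$ ($Z{\left(g \right)} = \frac{g + \left(-2 + g\right)}{g - 3 g} = \frac{-2 + 2 g}{\left(-2\right) g} = \left(-2 + 2 g\right) \left(- \frac{1}{2 g}\right) = - \frac{-2 + 2 g}{2 g}$)
$\frac{1}{-543 + Z{\left(21 \right)}} = \frac{1}{-543 + \frac{1 - 21}{21}} = \frac{1}{-543 + \frac{1}{21} \left(-20\right)} = \frac{1}{-543 - \frac{20}{21}} = \frac{1}{- \frac{11423}{21}} = - \frac{21}{11423}$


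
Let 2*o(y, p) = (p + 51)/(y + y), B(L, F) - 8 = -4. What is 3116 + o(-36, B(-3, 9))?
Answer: 448649/144 ≈ 3115.6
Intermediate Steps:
B(L, F) = 4 (B(L, F) = 8 - 4 = 4)
o(y, p) = (51 + p)/(4*y) (o(y, p) = ((p + 51)/(y + y))/2 = ((51 + p)/((2*y)))/2 = ((51 + p)*(1/(2*y)))/2 = ((51 + p)/(2*y))/2 = (51 + p)/(4*y))
3116 + o(-36, B(-3, 9)) = 3116 + (¼)*(51 + 4)/(-36) = 3116 + (¼)*(-1/36)*55 = 3116 - 55/144 = 448649/144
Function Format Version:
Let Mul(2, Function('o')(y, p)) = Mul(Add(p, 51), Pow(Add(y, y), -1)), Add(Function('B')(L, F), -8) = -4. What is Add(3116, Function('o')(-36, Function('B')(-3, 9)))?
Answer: Rational(448649, 144) ≈ 3115.6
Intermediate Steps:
Function('B')(L, F) = 4 (Function('B')(L, F) = Add(8, -4) = 4)
Function('o')(y, p) = Mul(Rational(1, 4), Pow(y, -1), Add(51, p)) (Function('o')(y, p) = Mul(Rational(1, 2), Mul(Add(p, 51), Pow(Add(y, y), -1))) = Mul(Rational(1, 2), Mul(Add(51, p), Pow(Mul(2, y), -1))) = Mul(Rational(1, 2), Mul(Add(51, p), Mul(Rational(1, 2), Pow(y, -1)))) = Mul(Rational(1, 2), Mul(Rational(1, 2), Pow(y, -1), Add(51, p))) = Mul(Rational(1, 4), Pow(y, -1), Add(51, p)))
Add(3116, Function('o')(-36, Function('B')(-3, 9))) = Add(3116, Mul(Rational(1, 4), Pow(-36, -1), Add(51, 4))) = Add(3116, Mul(Rational(1, 4), Rational(-1, 36), 55)) = Add(3116, Rational(-55, 144)) = Rational(448649, 144)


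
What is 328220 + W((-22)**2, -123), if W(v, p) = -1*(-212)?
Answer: 328432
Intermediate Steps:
W(v, p) = 212
328220 + W((-22)**2, -123) = 328220 + 212 = 328432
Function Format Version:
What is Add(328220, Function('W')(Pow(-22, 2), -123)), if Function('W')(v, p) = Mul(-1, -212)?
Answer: 328432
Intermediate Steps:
Function('W')(v, p) = 212
Add(328220, Function('W')(Pow(-22, 2), -123)) = Add(328220, 212) = 328432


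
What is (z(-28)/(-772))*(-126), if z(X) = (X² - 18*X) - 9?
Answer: 80577/386 ≈ 208.75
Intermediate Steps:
z(X) = -9 + X² - 18*X
(z(-28)/(-772))*(-126) = ((-9 + (-28)² - 18*(-28))/(-772))*(-126) = ((-9 + 784 + 504)*(-1/772))*(-126) = (1279*(-1/772))*(-126) = -1279/772*(-126) = 80577/386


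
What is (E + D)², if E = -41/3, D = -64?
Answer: 54289/9 ≈ 6032.1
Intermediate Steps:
E = -41/3 (E = -41*⅓ = -41/3 ≈ -13.667)
(E + D)² = (-41/3 - 64)² = (-233/3)² = 54289/9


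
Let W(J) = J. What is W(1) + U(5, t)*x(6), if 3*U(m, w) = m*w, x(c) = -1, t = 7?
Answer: -32/3 ≈ -10.667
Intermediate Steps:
U(m, w) = m*w/3 (U(m, w) = (m*w)/3 = m*w/3)
W(1) + U(5, t)*x(6) = 1 + ((⅓)*5*7)*(-1) = 1 + (35/3)*(-1) = 1 - 35/3 = -32/3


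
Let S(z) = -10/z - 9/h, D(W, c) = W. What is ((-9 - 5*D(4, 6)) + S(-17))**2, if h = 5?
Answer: 6594624/7225 ≈ 912.75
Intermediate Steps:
S(z) = -9/5 - 10/z (S(z) = -10/z - 9/5 = -9/5 - 10/z)
((-9 - 5*D(4, 6)) + S(-17))**2 = ((-9 - 5*4) + (-9/5 - 10/(-17)))**2 = ((-9 - 20) + (-9/5 - 10*(-1/17)))**2 = (-29 + (-9/5 + 10/17))**2 = (-29 - 103/85)**2 = (-2568/85)**2 = 6594624/7225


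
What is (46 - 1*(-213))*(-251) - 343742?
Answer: -408751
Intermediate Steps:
(46 - 1*(-213))*(-251) - 343742 = (46 + 213)*(-251) - 343742 = 259*(-251) - 343742 = -65009 - 343742 = -408751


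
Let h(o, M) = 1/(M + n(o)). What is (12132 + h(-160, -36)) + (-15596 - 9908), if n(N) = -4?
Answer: -534881/40 ≈ -13372.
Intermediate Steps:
h(o, M) = 1/(-4 + M) (h(o, M) = 1/(M - 4) = 1/(-4 + M))
(12132 + h(-160, -36)) + (-15596 - 9908) = (12132 + 1/(-4 - 36)) + (-15596 - 9908) = (12132 + 1/(-40)) - 25504 = (12132 - 1/40) - 25504 = 485279/40 - 25504 = -534881/40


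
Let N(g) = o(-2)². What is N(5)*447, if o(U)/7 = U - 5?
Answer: 1073247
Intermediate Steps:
o(U) = -35 + 7*U (o(U) = 7*(U - 5) = 7*(-5 + U) = -35 + 7*U)
N(g) = 2401 (N(g) = (-35 + 7*(-2))² = (-35 - 14)² = (-49)² = 2401)
N(5)*447 = 2401*447 = 1073247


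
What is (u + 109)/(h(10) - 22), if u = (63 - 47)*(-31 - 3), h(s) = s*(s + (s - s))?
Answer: -145/26 ≈ -5.5769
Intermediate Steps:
h(s) = s**2 (h(s) = s*(s + 0) = s*s = s**2)
u = -544 (u = 16*(-34) = -544)
(u + 109)/(h(10) - 22) = (-544 + 109)/(10**2 - 22) = -435/(100 - 22) = -435/78 = (1/78)*(-435) = -145/26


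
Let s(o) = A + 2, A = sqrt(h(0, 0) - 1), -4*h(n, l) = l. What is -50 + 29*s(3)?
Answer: 8 + 29*I ≈ 8.0 + 29.0*I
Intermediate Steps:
h(n, l) = -l/4
A = I (A = sqrt(-1/4*0 - 1) = sqrt(0 - 1) = sqrt(-1) = I ≈ 1.0*I)
s(o) = 2 + I (s(o) = I + 2 = 2 + I)
-50 + 29*s(3) = -50 + 29*(2 + I) = -50 + (58 + 29*I) = 8 + 29*I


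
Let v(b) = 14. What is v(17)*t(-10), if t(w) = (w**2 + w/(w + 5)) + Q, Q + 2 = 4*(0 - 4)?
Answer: 1176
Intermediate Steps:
Q = -18 (Q = -2 + 4*(0 - 4) = -2 + 4*(-4) = -2 - 16 = -18)
t(w) = -18 + w**2 + w/(5 + w) (t(w) = (w**2 + w/(w + 5)) - 18 = (w**2 + w/(5 + w)) - 18 = -18 + w**2 + w/(5 + w))
v(17)*t(-10) = 14*((-90 + (-10)**3 - 17*(-10) + 5*(-10)**2)/(5 - 10)) = 14*((-90 - 1000 + 170 + 5*100)/(-5)) = 14*(-(-90 - 1000 + 170 + 500)/5) = 14*(-1/5*(-420)) = 14*84 = 1176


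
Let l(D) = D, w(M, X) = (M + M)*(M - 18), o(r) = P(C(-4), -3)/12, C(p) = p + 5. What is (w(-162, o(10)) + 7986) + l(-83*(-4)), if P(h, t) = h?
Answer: 66638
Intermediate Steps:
C(p) = 5 + p
o(r) = 1/12 (o(r) = (5 - 4)/12 = 1*(1/12) = 1/12)
w(M, X) = 2*M*(-18 + M) (w(M, X) = (2*M)*(-18 + M) = 2*M*(-18 + M))
(w(-162, o(10)) + 7986) + l(-83*(-4)) = (2*(-162)*(-18 - 162) + 7986) - 83*(-4) = (2*(-162)*(-180) + 7986) + 332 = (58320 + 7986) + 332 = 66306 + 332 = 66638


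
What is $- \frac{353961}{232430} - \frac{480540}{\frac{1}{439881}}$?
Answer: $- \frac{49131150030802161}{232430} \approx -2.1138 \cdot 10^{11}$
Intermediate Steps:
$- \frac{353961}{232430} - \frac{480540}{\frac{1}{439881}} = \left(-353961\right) \frac{1}{232430} - 480540 \frac{1}{\frac{1}{439881}} = - \frac{353961}{232430} - 211380415740 = - \frac{49131150030802161}{232430}$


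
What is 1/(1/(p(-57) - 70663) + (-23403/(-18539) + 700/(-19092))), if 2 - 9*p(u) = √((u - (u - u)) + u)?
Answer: 88486647*(√114 - 635965*I)/(-68974818967387*I + 108458194*√114) ≈ 0.81587 - 1.5815e-10*I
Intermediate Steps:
p(u) = 2/9 - √2*√u/9 (p(u) = 2/9 - √((u - (u - u)) + u)/9 = 2/9 - √((u - 1*0) + u)/9 = 2/9 - √((u + 0) + u)/9 = 2/9 - √(u + u)/9 = 2/9 - √2*√u/9)
1/(1/(p(-57) - 70663) + (-23403/(-18539) + 700/(-19092))) = 1/(1/((2/9 - √2*√(-57)/9) - 70663) + (-23403/(-18539) + 700/(-19092))) = 1/(1/((2/9 - √2*I*√57/9) - 70663) + (-23403*(-1/18539) + 700*(-1/19092))) = 1/(1/((2/9 - I*√114/9) - 70663) + (23403/18539 - 175/4773)) = 1/(1/(-635965/9 - I*√114/9) + 108458194/88486647) = 1/(108458194/88486647 + 1/(-635965/9 - I*√114/9))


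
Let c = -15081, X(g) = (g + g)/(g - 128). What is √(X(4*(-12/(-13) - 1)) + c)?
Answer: 5*I*√104896767/417 ≈ 122.8*I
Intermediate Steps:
X(g) = 2*g/(-128 + g) (X(g) = (2*g)/(-128 + g) = 2*g/(-128 + g))
√(X(4*(-12/(-13) - 1)) + c) = √(2*(4*(-12/(-13) - 1))/(-128 + 4*(-12/(-13) - 1)) - 15081) = √(2*(4*(-12*(-1/13) - 1))/(-128 + 4*(-12*(-1/13) - 1)) - 15081) = √(2*(4*(12/13 - 1))/(-128 + 4*(12/13 - 1)) - 15081) = √(2*(4*(-1/13))/(-128 + 4*(-1/13)) - 15081) = √(2*(-4/13)/(-128 - 4/13) - 15081) = √(2*(-4/13)/(-1668/13) - 15081) = √(2*(-4/13)*(-13/1668) - 15081) = √(2/417 - 15081) = √(-6288775/417) = 5*I*√104896767/417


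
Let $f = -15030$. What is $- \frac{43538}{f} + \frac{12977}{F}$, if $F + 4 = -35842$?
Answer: $\frac{682809419}{269382690} \approx 2.5347$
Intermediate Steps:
$F = -35846$ ($F = -4 - 35842 = -35846$)
$- \frac{43538}{f} + \frac{12977}{F} = - \frac{43538}{-15030} + \frac{12977}{-35846} = \left(-43538\right) \left(- \frac{1}{15030}\right) + 12977 \left(- \frac{1}{35846}\right) = \frac{21769}{7515} - \frac{12977}{35846} = \frac{682809419}{269382690}$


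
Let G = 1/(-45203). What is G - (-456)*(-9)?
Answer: -185513113/45203 ≈ -4104.0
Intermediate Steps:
G = -1/45203 ≈ -2.2122e-5
G - (-456)*(-9) = -1/45203 - (-456)*(-9) = -1/45203 - 1*4104 = -1/45203 - 4104 = -185513113/45203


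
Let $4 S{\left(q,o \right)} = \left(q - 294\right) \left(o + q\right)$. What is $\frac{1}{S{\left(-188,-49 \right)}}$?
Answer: $\frac{2}{57117} \approx 3.5016 \cdot 10^{-5}$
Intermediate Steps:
$S{\left(q,o \right)} = \frac{\left(-294 + q\right) \left(o + q\right)}{4}$ ($S{\left(q,o \right)} = \frac{\left(q - 294\right) \left(o + q\right)}{4} = \frac{\left(-294 + q\right) \left(o + q\right)}{4}$)
$\frac{1}{S{\left(-188,-49 \right)}} = \frac{1}{\left(- \frac{147}{2}\right) \left(-49\right) - -13818 + \frac{\left(-188\right)^{2}}{4} + \frac{1}{4} \left(-49\right) \left(-188\right)} = \frac{1}{\frac{7203}{2} + 13818 + \frac{1}{4} \cdot 35344 + 2303} = \frac{1}{\frac{7203}{2} + 13818 + 8836 + 2303} = \frac{1}{\frac{57117}{2}} = \frac{2}{57117}$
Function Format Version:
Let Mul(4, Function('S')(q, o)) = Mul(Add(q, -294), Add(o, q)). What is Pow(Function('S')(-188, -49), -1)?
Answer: Rational(2, 57117) ≈ 3.5016e-5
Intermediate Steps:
Function('S')(q, o) = Mul(Rational(1, 4), Add(-294, q), Add(o, q)) (Function('S')(q, o) = Mul(Rational(1, 4), Mul(Add(q, -294), Add(o, q))) = Mul(Rational(1, 4), Mul(Add(-294, q), Add(o, q))) = Mul(Rational(1, 4), Add(-294, q), Add(o, q)))
Pow(Function('S')(-188, -49), -1) = Pow(Add(Mul(Rational(-147, 2), -49), Mul(Rational(-147, 2), -188), Mul(Rational(1, 4), Pow(-188, 2)), Mul(Rational(1, 4), -49, -188)), -1) = Pow(Add(Rational(7203, 2), 13818, Mul(Rational(1, 4), 35344), 2303), -1) = Pow(Add(Rational(7203, 2), 13818, 8836, 2303), -1) = Pow(Rational(57117, 2), -1) = Rational(2, 57117)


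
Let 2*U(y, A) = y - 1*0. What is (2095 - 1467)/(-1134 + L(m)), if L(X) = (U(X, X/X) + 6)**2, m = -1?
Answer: -2512/4415 ≈ -0.56897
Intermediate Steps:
U(y, A) = y/2 (U(y, A) = (y - 1*0)/2 = (y + 0)/2 = y/2)
L(X) = (6 + X/2)**2 (L(X) = (X/2 + 6)**2 = (6 + X/2)**2)
(2095 - 1467)/(-1134 + L(m)) = (2095 - 1467)/(-1134 + (12 - 1)**2/4) = 628/(-1134 + (1/4)*11**2) = 628/(-1134 + (1/4)*121) = 628/(-1134 + 121/4) = 628/(-4415/4) = 628*(-4/4415) = -2512/4415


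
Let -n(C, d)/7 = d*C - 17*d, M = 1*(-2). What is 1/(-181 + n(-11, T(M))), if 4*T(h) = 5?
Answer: 1/64 ≈ 0.015625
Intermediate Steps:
M = -2
T(h) = 5/4 (T(h) = (¼)*5 = 5/4)
n(C, d) = 119*d - 7*C*d (n(C, d) = -7*(d*C - 17*d) = -7*(C*d - 17*d) = -7*(-17*d + C*d) = 119*d - 7*C*d)
1/(-181 + n(-11, T(M))) = 1/(-181 + 7*(5/4)*(17 - 1*(-11))) = 1/(-181 + 7*(5/4)*(17 + 11)) = 1/(-181 + 7*(5/4)*28) = 1/(-181 + 245) = 1/64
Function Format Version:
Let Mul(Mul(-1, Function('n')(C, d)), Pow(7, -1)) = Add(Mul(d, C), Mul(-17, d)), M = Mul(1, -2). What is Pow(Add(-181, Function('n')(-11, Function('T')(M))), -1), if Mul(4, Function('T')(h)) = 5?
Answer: Rational(1, 64) ≈ 0.015625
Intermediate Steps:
M = -2
Function('T')(h) = Rational(5, 4) (Function('T')(h) = Mul(Rational(1, 4), 5) = Rational(5, 4))
Function('n')(C, d) = Add(Mul(119, d), Mul(-7, C, d)) (Function('n')(C, d) = Mul(-7, Add(Mul(d, C), Mul(-17, d))) = Mul(-7, Add(Mul(C, d), Mul(-17, d))) = Mul(-7, Add(Mul(-17, d), Mul(C, d))) = Add(Mul(119, d), Mul(-7, C, d)))
Pow(Add(-181, Function('n')(-11, Function('T')(M))), -1) = Pow(Add(-181, Mul(7, Rational(5, 4), Add(17, Mul(-1, -11)))), -1) = Pow(Add(-181, Mul(7, Rational(5, 4), Add(17, 11))), -1) = Pow(Add(-181, Mul(7, Rational(5, 4), 28)), -1) = Pow(Add(-181, 245), -1) = Pow(64, -1) = Rational(1, 64)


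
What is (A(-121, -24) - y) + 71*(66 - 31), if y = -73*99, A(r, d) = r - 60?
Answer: 9531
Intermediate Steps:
A(r, d) = -60 + r
y = -7227
(A(-121, -24) - y) + 71*(66 - 31) = ((-60 - 121) - 1*(-7227)) + 71*(66 - 31) = (-181 + 7227) + 71*35 = 7046 + 2485 = 9531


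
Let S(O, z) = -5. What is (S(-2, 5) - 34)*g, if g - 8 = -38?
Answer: 1170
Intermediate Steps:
g = -30 (g = 8 - 38 = -30)
(S(-2, 5) - 34)*g = (-5 - 34)*(-30) = -39*(-30) = 1170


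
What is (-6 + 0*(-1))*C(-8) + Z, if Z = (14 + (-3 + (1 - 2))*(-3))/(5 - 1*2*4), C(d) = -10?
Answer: 154/3 ≈ 51.333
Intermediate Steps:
Z = -26/3 (Z = (14 + (-3 - 1)*(-3))/(5 - 2*4) = (14 - 4*(-3))/(5 - 8) = (14 + 12)/(-3) = 26*(-⅓) = -26/3 ≈ -8.6667)
(-6 + 0*(-1))*C(-8) + Z = (-6 + 0*(-1))*(-10) - 26/3 = (-6 + 0)*(-10) - 26/3 = -6*(-10) - 26/3 = 60 - 26/3 = 154/3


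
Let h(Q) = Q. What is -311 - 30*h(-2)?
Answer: -251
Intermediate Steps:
-311 - 30*h(-2) = -311 - 30*(-2) = -311 + 60 = -251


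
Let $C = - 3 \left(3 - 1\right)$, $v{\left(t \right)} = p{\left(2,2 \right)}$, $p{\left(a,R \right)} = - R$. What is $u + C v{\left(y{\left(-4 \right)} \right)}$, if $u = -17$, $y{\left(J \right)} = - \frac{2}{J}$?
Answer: $-5$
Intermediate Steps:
$v{\left(t \right)} = -2$ ($v{\left(t \right)} = \left(-1\right) 2 = -2$)
$C = -6$ ($C = \left(-3\right) 2 = -6$)
$u + C v{\left(y{\left(-4 \right)} \right)} = -17 - -12 = -17 + 12 = -5$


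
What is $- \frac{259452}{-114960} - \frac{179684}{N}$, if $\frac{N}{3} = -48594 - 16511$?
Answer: $\frac{40995023}{12904260} \approx 3.1769$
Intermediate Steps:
$N = -195315$ ($N = 3 \left(-48594 - 16511\right) = 3 \left(-65105\right) = -195315$)
$- \frac{259452}{-114960} - \frac{179684}{N} = - \frac{259452}{-114960} - \frac{179684}{-195315} = \left(-259452\right) \left(- \frac{1}{114960}\right) - - \frac{6196}{6735} = \frac{21621}{9580} + \frac{6196}{6735} = \frac{40995023}{12904260}$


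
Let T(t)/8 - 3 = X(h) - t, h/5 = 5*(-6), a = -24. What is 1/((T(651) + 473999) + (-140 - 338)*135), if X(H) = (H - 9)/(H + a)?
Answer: 29/11724477 ≈ 2.4735e-6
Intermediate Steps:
h = -150 (h = 5*(5*(-6)) = 5*(-30) = -150)
X(H) = (-9 + H)/(-24 + H) (X(H) = (H - 9)/(H - 24) = (-9 + H)/(-24 + H))
T(t) = 908/29 - 8*t (T(t) = 24 + 8*((-9 - 150)/(-24 - 150) - t) = 24 + 8*(-159/(-174) - t) = 24 + 8*(-1/174*(-159) - t) = 24 + 8*(53/58 - t) = 24 + (212/29 - 8*t) = 908/29 - 8*t)
1/((T(651) + 473999) + (-140 - 338)*135) = 1/(((908/29 - 8*651) + 473999) + (-140 - 338)*135) = 1/(((908/29 - 5208) + 473999) - 478*135) = 1/((-150124/29 + 473999) - 64530) = 1/(13595847/29 - 64530) = 1/(11724477/29) = 29/11724477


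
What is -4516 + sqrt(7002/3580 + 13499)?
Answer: -4516 + sqrt(43258412690)/1790 ≈ -4399.8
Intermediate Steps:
-4516 + sqrt(7002/3580 + 13499) = -4516 + sqrt(7002*(1/3580) + 13499) = -4516 + sqrt(3501/1790 + 13499) = -4516 + sqrt(24166711/1790) = -4516 + sqrt(43258412690)/1790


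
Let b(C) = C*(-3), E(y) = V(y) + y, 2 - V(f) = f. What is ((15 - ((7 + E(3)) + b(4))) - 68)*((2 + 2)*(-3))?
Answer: 600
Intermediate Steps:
V(f) = 2 - f
E(y) = 2 (E(y) = (2 - y) + y = 2)
b(C) = -3*C
((15 - ((7 + E(3)) + b(4))) - 68)*((2 + 2)*(-3)) = ((15 - ((7 + 2) - 3*4)) - 68)*((2 + 2)*(-3)) = ((15 - (9 - 12)) - 68)*(4*(-3)) = ((15 - 1*(-3)) - 68)*(-12) = ((15 + 3) - 68)*(-12) = (18 - 68)*(-12) = -50*(-12) = 600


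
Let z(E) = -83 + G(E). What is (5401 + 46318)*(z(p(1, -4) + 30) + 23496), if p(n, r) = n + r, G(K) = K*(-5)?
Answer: 1203914882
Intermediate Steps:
G(K) = -5*K
z(E) = -83 - 5*E
(5401 + 46318)*(z(p(1, -4) + 30) + 23496) = (5401 + 46318)*((-83 - 5*((1 - 4) + 30)) + 23496) = 51719*((-83 - 5*(-3 + 30)) + 23496) = 51719*((-83 - 5*27) + 23496) = 51719*((-83 - 135) + 23496) = 51719*(-218 + 23496) = 51719*23278 = 1203914882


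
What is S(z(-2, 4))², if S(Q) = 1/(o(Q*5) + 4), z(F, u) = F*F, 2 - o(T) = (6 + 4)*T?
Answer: 1/37636 ≈ 2.6570e-5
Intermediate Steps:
o(T) = 2 - 10*T (o(T) = 2 - (6 + 4)*T = 2 - 10*T)
z(F, u) = F²
S(Q) = 1/(6 - 50*Q) (S(Q) = 1/((2 - 10*Q*5) + 4) = 1/((2 - 50*Q) + 4) = 1/(6 - 50*Q))
S(z(-2, 4))² = (-1/(-6 + 50*(-2)²))² = (-1/(-6 + 50*4))² = (-1/(-6 + 200))² = (-1/194)² = 1/37636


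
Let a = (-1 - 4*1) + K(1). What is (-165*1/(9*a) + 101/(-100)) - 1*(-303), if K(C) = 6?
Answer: 85097/300 ≈ 283.66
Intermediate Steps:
a = 1 (a = (-1 - 4*1) + 6 = (-1 - 4) + 6 = -5 + 6 = 1)
(-165*1/(9*a) + 101/(-100)) - 1*(-303) = (-165/((1*3)*3) + 101/(-100)) - 1*(-303) = (-165/(3*3) + 101*(-1/100)) + 303 = (-165/9 - 101/100) + 303 = (-165*⅑ - 101/100) + 303 = (-55/3 - 101/100) + 303 = -5803/300 + 303 = 85097/300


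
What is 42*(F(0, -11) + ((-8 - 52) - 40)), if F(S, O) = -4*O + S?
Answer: -2352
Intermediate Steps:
F(S, O) = S - 4*O
42*(F(0, -11) + ((-8 - 52) - 40)) = 42*((0 - 4*(-11)) + ((-8 - 52) - 40)) = 42*((0 + 44) + (-60 - 40)) = 42*(44 - 100) = 42*(-56) = -2352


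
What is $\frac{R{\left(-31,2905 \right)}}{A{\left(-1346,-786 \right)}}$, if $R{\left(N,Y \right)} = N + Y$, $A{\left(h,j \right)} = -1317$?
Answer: $- \frac{958}{439} \approx -2.1822$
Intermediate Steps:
$\frac{R{\left(-31,2905 \right)}}{A{\left(-1346,-786 \right)}} = \frac{-31 + 2905}{-1317} = 2874 \left(- \frac{1}{1317}\right) = - \frac{958}{439}$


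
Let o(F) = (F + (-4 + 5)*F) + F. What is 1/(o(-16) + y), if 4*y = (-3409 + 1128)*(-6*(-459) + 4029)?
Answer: -4/15472215 ≈ -2.5853e-7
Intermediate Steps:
o(F) = 3*F (o(F) = (F + 1*F) + F = (F + F) + F = 2*F + F = 3*F)
y = -15472023/4 (y = ((-3409 + 1128)*(-6*(-459) + 4029))/4 = (-2281*(2754 + 4029))/4 = (-2281*6783)/4 = (¼)*(-15472023) = -15472023/4 ≈ -3.8680e+6)
1/(o(-16) + y) = 1/(3*(-16) - 15472023/4) = 1/(-48 - 15472023/4) = 1/(-15472215/4) = -4/15472215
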